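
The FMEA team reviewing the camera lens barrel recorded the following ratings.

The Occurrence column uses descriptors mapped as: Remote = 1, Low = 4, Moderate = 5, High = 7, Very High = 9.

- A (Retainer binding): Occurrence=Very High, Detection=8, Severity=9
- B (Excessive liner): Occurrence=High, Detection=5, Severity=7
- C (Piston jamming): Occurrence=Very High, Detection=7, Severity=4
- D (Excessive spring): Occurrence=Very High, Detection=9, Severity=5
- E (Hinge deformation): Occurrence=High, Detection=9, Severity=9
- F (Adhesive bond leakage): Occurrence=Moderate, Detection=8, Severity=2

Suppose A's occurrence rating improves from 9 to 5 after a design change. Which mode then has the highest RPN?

E

RPN = Severity × Occurrence × Detection:
  A: 9 × 9 × 8 = 648
  B: 7 × 7 × 5 = 245
  C: 4 × 9 × 7 = 252
  D: 5 × 9 × 9 = 405
  E: 9 × 7 × 9 = 567
  F: 2 × 5 × 8 = 80
After action: A → 9 × 5 × 8 = 360.
Revised RPNs: E=567, D=405, A=360, C=252, B=245, F=80.
Highest is now E (567).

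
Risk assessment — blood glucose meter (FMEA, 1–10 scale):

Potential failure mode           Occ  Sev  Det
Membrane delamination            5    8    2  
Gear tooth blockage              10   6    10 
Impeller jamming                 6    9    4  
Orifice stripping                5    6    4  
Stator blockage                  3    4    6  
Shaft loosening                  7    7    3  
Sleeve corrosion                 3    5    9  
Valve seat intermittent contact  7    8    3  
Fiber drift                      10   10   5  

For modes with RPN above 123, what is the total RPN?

RPN = Severity × Occurrence × Detection:
  Membrane delamination: 8 × 5 × 2 = 80
  Gear tooth blockage: 6 × 10 × 10 = 600
  Impeller jamming: 9 × 6 × 4 = 216
  Orifice stripping: 6 × 5 × 4 = 120
  Stator blockage: 4 × 3 × 6 = 72
  Shaft loosening: 7 × 7 × 3 = 147
  Sleeve corrosion: 5 × 3 × 9 = 135
  Valve seat intermittent contact: 8 × 7 × 3 = 168
  Fiber drift: 10 × 10 × 5 = 500
RPN > 123: Gear tooth blockage (600), Impeller jamming (216), Shaft loosening (147), Sleeve corrosion (135), Valve seat intermittent contact (168), Fiber drift (500).
Sum: 600 + 216 + 147 + 135 + 168 + 500 = 1766.

1766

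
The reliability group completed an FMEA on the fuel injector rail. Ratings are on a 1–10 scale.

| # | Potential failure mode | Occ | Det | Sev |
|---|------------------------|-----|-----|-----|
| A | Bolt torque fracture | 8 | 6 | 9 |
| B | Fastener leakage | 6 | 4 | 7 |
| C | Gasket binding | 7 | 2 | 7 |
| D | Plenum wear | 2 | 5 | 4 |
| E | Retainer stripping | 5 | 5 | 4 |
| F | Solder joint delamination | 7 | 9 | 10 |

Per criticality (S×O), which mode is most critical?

Criticality = Severity × Occurrence:
  A: 9 × 8 = 72
  B: 7 × 6 = 42
  C: 7 × 7 = 49
  D: 4 × 2 = 8
  E: 4 × 5 = 20
  F: 10 × 7 = 70
Highest criticality is 72 → A.

A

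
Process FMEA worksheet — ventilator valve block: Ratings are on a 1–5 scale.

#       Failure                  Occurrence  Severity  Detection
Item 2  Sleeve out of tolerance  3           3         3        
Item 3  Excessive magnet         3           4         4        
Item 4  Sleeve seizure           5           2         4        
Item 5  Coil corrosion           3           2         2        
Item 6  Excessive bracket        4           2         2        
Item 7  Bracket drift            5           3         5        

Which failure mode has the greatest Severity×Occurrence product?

Criticality = Severity × Occurrence:
  Item 2: 3 × 3 = 9
  Item 3: 4 × 3 = 12
  Item 4: 2 × 5 = 10
  Item 5: 2 × 3 = 6
  Item 6: 2 × 4 = 8
  Item 7: 3 × 5 = 15
Highest criticality is 15 → Item 7.

Item 7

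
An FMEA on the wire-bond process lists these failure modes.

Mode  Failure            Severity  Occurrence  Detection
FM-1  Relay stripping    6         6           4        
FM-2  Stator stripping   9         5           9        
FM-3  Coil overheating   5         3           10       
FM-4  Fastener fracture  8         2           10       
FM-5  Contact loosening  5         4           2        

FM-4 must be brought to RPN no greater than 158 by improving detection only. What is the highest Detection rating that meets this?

FM-4: S=8, O=2, D=10 → current RPN = 160.
Fixed product = 16. Need 16 × D ≤ 158, so D ≤ 158/16 = 9.88.
Maximum integer Detection rating = 9 (gives RPN 144; D=10 would give 160 > 158).

9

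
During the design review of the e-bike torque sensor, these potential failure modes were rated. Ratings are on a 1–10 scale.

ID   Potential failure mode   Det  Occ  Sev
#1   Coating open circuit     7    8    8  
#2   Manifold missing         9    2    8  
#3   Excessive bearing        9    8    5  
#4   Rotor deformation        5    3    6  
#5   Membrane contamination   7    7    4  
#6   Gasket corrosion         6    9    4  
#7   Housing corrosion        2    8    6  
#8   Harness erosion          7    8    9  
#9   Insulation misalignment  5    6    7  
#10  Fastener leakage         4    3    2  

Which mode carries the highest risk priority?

RPN = Severity × Occurrence × Detection:
  #1: 8 × 8 × 7 = 448
  #2: 8 × 2 × 9 = 144
  #3: 5 × 8 × 9 = 360
  #4: 6 × 3 × 5 = 90
  #5: 4 × 7 × 7 = 196
  #6: 4 × 9 × 6 = 216
  #7: 6 × 8 × 2 = 96
  #8: 9 × 8 × 7 = 504
  #9: 7 × 6 × 5 = 210
  #10: 2 × 3 × 4 = 24
Highest RPN is 504 → #8.

#8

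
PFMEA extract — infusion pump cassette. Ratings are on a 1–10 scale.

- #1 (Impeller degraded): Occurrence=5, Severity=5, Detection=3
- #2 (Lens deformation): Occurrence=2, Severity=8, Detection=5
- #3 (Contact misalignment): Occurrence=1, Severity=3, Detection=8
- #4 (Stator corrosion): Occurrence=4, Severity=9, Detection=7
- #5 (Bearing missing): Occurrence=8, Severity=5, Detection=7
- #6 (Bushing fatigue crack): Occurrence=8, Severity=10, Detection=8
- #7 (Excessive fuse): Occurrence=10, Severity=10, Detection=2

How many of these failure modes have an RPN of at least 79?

RPN = Severity × Occurrence × Detection:
  #1: 5 × 5 × 3 = 75
  #2: 8 × 2 × 5 = 80
  #3: 3 × 1 × 8 = 24
  #4: 9 × 4 × 7 = 252
  #5: 5 × 8 × 7 = 280
  #6: 10 × 8 × 8 = 640
  #7: 10 × 10 × 2 = 200
Modes with RPN ≥ 79: #2 (80), #4 (252), #5 (280), #6 (640), #7 (200) → 5.

5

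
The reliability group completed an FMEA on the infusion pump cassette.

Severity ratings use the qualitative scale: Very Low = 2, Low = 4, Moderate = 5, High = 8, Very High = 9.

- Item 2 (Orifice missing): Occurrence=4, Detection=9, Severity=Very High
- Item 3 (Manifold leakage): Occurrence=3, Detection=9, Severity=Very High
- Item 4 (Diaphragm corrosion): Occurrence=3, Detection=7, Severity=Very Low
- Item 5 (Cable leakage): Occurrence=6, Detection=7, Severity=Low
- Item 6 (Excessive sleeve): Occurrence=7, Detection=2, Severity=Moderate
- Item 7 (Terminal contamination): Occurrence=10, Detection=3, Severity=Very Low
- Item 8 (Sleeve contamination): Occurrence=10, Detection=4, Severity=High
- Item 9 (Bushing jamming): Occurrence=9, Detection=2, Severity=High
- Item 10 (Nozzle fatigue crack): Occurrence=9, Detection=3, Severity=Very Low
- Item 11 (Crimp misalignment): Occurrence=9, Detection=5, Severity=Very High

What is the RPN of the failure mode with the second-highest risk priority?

324

RPN = Severity × Occurrence × Detection:
  Item 2: 9 × 4 × 9 = 324
  Item 3: 9 × 3 × 9 = 243
  Item 4: 2 × 3 × 7 = 42
  Item 5: 4 × 6 × 7 = 168
  Item 6: 5 × 7 × 2 = 70
  Item 7: 2 × 10 × 3 = 60
  Item 8: 8 × 10 × 4 = 320
  Item 9: 8 × 9 × 2 = 144
  Item 10: 2 × 9 × 3 = 54
  Item 11: 9 × 9 × 5 = 405
Sorted descending: 405, 324, 320, 243, 168, 144, 70, 60, 54, 42.
The second-highest RPN is 324 (Item 2).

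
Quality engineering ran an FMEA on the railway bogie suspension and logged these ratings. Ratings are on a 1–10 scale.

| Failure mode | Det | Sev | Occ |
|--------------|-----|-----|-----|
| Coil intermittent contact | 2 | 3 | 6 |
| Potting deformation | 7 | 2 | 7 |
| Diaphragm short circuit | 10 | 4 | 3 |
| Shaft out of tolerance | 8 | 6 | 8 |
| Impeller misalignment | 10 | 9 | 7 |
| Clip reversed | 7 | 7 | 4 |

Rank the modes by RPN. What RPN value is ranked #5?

RPN = Severity × Occurrence × Detection:
  Coil intermittent contact: 3 × 6 × 2 = 36
  Potting deformation: 2 × 7 × 7 = 98
  Diaphragm short circuit: 4 × 3 × 10 = 120
  Shaft out of tolerance: 6 × 8 × 8 = 384
  Impeller misalignment: 9 × 7 × 10 = 630
  Clip reversed: 7 × 4 × 7 = 196
Sorted descending: 630, 384, 196, 120, 98, 36.
The fifth-highest RPN is 98 (Potting deformation).

98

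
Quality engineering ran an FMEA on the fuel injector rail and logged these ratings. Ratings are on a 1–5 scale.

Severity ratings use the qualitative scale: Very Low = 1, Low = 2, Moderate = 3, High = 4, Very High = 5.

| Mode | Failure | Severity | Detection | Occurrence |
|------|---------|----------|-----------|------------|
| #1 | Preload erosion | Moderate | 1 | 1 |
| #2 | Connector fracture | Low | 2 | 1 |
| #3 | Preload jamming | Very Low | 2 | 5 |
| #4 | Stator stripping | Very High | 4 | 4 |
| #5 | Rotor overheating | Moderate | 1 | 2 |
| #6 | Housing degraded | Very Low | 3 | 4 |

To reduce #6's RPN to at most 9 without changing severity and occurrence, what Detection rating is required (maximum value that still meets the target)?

2

#6: S=1, O=4, D=3 → current RPN = 12.
Fixed product = 4. Need 4 × D ≤ 9, so D ≤ 9/4 = 2.25.
Maximum integer Detection rating = 2 (gives RPN 8; D=3 would give 12 > 9).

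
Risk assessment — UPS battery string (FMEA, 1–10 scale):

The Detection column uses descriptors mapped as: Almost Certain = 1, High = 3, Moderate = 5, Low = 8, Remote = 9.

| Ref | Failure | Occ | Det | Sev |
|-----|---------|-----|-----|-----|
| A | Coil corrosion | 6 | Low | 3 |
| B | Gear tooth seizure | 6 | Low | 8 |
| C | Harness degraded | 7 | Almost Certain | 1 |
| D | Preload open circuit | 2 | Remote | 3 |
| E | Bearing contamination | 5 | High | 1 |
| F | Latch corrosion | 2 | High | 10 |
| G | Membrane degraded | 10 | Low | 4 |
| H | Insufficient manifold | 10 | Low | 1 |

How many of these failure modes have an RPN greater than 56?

RPN = Severity × Occurrence × Detection:
  A: 3 × 6 × 8 = 144
  B: 8 × 6 × 8 = 384
  C: 1 × 7 × 1 = 7
  D: 3 × 2 × 9 = 54
  E: 1 × 5 × 3 = 15
  F: 10 × 2 × 3 = 60
  G: 4 × 10 × 8 = 320
  H: 1 × 10 × 8 = 80
Modes with RPN > 56: A (144), B (384), F (60), G (320), H (80) → 5.

5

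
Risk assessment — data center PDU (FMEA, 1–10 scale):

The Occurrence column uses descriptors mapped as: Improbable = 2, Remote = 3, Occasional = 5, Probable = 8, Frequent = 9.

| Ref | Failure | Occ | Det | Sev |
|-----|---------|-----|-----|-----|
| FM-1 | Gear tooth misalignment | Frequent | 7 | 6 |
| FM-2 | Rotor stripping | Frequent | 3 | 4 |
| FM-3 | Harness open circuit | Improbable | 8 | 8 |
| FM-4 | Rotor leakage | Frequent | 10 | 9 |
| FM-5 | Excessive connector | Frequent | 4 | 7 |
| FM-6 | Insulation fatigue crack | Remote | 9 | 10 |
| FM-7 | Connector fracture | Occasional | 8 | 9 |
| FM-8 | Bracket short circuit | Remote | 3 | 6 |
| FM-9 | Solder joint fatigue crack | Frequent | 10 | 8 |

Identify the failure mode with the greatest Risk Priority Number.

FM-4

RPN = Severity × Occurrence × Detection:
  FM-1: 6 × 9 × 7 = 378
  FM-2: 4 × 9 × 3 = 108
  FM-3: 8 × 2 × 8 = 128
  FM-4: 9 × 9 × 10 = 810
  FM-5: 7 × 9 × 4 = 252
  FM-6: 10 × 3 × 9 = 270
  FM-7: 9 × 5 × 8 = 360
  FM-8: 6 × 3 × 3 = 54
  FM-9: 8 × 9 × 10 = 720
Highest RPN is 810 → FM-4.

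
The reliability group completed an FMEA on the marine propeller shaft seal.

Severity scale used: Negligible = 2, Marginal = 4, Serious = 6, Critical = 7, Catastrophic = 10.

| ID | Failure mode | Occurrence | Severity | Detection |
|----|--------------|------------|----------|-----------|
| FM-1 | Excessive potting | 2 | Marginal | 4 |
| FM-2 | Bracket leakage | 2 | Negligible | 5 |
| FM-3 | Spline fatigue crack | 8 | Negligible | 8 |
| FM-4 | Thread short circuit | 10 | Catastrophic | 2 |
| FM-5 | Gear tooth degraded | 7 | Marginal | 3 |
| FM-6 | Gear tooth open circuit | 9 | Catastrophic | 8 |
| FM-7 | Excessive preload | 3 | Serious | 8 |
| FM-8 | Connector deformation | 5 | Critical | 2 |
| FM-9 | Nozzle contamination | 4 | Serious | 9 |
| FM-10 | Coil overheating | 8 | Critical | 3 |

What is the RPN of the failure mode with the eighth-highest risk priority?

RPN = Severity × Occurrence × Detection:
  FM-1: 4 × 2 × 4 = 32
  FM-2: 2 × 2 × 5 = 20
  FM-3: 2 × 8 × 8 = 128
  FM-4: 10 × 10 × 2 = 200
  FM-5: 4 × 7 × 3 = 84
  FM-6: 10 × 9 × 8 = 720
  FM-7: 6 × 3 × 8 = 144
  FM-8: 7 × 5 × 2 = 70
  FM-9: 6 × 4 × 9 = 216
  FM-10: 7 × 8 × 3 = 168
Sorted descending: 720, 216, 200, 168, 144, 128, 84, 70, 32, 20.
The eighth-highest RPN is 70 (FM-8).

70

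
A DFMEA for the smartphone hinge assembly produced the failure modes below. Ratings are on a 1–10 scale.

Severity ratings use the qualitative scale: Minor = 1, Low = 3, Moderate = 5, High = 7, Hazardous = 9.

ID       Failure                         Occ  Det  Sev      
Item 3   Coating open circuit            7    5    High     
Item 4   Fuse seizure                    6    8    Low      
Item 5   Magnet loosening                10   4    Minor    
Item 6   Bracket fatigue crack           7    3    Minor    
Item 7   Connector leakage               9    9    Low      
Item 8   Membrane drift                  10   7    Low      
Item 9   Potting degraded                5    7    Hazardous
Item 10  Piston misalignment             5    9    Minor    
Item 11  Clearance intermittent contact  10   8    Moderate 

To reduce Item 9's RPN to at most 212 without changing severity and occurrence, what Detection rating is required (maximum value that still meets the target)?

4

Item 9: S=9, O=5, D=7 → current RPN = 315.
Fixed product = 45. Need 45 × D ≤ 212, so D ≤ 212/45 = 4.71.
Maximum integer Detection rating = 4 (gives RPN 180; D=5 would give 225 > 212).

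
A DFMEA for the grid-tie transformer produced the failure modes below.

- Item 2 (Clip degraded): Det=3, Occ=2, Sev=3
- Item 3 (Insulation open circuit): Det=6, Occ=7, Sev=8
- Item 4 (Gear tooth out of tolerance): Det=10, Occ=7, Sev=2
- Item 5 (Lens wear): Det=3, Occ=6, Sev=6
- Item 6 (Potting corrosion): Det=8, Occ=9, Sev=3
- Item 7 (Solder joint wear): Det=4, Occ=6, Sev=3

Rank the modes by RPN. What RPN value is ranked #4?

RPN = Severity × Occurrence × Detection:
  Item 2: 3 × 2 × 3 = 18
  Item 3: 8 × 7 × 6 = 336
  Item 4: 2 × 7 × 10 = 140
  Item 5: 6 × 6 × 3 = 108
  Item 6: 3 × 9 × 8 = 216
  Item 7: 3 × 6 × 4 = 72
Sorted descending: 336, 216, 140, 108, 72, 18.
The fourth-highest RPN is 108 (Item 5).

108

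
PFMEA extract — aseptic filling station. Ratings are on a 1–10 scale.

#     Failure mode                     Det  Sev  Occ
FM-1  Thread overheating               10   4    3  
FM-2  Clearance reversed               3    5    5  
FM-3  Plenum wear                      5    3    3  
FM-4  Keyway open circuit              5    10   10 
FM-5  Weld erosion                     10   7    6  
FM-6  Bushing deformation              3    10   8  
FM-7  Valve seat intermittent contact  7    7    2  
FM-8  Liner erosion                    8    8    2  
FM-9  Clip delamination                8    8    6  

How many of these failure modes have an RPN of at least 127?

5

RPN = Severity × Occurrence × Detection:
  FM-1: 4 × 3 × 10 = 120
  FM-2: 5 × 5 × 3 = 75
  FM-3: 3 × 3 × 5 = 45
  FM-4: 10 × 10 × 5 = 500
  FM-5: 7 × 6 × 10 = 420
  FM-6: 10 × 8 × 3 = 240
  FM-7: 7 × 2 × 7 = 98
  FM-8: 8 × 2 × 8 = 128
  FM-9: 8 × 6 × 8 = 384
Modes with RPN ≥ 127: FM-4 (500), FM-5 (420), FM-6 (240), FM-8 (128), FM-9 (384) → 5.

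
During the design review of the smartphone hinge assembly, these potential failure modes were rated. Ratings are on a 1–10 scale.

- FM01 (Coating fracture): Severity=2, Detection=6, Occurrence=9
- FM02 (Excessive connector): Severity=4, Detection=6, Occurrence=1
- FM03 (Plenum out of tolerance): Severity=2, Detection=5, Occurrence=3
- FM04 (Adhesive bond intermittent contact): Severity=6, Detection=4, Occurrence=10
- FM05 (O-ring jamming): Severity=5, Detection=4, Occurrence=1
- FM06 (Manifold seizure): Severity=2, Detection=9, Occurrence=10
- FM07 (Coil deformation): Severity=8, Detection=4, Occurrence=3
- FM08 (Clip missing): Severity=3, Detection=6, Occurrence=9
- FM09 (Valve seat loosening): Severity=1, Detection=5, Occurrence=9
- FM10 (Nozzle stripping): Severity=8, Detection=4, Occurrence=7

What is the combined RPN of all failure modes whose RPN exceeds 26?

1085

RPN = Severity × Occurrence × Detection:
  FM01: 2 × 9 × 6 = 108
  FM02: 4 × 1 × 6 = 24
  FM03: 2 × 3 × 5 = 30
  FM04: 6 × 10 × 4 = 240
  FM05: 5 × 1 × 4 = 20
  FM06: 2 × 10 × 9 = 180
  FM07: 8 × 3 × 4 = 96
  FM08: 3 × 9 × 6 = 162
  FM09: 1 × 9 × 5 = 45
  FM10: 8 × 7 × 4 = 224
RPN > 26: FM01 (108), FM03 (30), FM04 (240), FM06 (180), FM07 (96), FM08 (162), FM09 (45), FM10 (224).
Sum: 108 + 30 + 240 + 180 + 96 + 162 + 45 + 224 = 1085.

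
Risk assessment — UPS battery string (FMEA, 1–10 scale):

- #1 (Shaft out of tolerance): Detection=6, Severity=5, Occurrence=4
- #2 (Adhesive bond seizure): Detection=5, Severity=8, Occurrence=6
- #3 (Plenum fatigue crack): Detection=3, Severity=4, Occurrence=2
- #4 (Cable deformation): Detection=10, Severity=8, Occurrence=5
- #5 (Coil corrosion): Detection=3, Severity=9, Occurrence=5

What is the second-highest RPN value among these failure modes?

240

RPN = Severity × Occurrence × Detection:
  #1: 5 × 4 × 6 = 120
  #2: 8 × 6 × 5 = 240
  #3: 4 × 2 × 3 = 24
  #4: 8 × 5 × 10 = 400
  #5: 9 × 5 × 3 = 135
Sorted descending: 400, 240, 135, 120, 24.
The second-highest RPN is 240 (#2).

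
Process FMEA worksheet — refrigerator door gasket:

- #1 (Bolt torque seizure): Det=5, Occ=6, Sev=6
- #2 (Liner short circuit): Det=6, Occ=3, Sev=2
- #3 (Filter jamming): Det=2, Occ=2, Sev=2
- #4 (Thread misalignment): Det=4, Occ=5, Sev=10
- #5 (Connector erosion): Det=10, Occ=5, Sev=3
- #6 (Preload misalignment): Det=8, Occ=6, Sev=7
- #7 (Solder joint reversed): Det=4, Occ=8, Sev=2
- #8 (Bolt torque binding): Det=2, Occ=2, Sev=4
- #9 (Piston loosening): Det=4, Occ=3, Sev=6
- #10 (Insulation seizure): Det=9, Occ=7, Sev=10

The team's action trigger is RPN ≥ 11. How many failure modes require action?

RPN = Severity × Occurrence × Detection:
  #1: 6 × 6 × 5 = 180
  #2: 2 × 3 × 6 = 36
  #3: 2 × 2 × 2 = 8
  #4: 10 × 5 × 4 = 200
  #5: 3 × 5 × 10 = 150
  #6: 7 × 6 × 8 = 336
  #7: 2 × 8 × 4 = 64
  #8: 4 × 2 × 2 = 16
  #9: 6 × 3 × 4 = 72
  #10: 10 × 7 × 9 = 630
Modes with RPN ≥ 11: #1 (180), #2 (36), #4 (200), #5 (150), #6 (336), #7 (64), #8 (16), #9 (72), #10 (630) → 9.

9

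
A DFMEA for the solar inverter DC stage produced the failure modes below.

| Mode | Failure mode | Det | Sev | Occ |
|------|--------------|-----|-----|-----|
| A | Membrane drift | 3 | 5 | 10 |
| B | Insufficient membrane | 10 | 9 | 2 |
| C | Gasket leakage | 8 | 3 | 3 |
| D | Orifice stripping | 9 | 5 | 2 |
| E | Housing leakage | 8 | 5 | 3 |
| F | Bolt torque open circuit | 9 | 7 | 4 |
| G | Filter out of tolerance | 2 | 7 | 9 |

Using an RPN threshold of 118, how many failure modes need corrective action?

RPN = Severity × Occurrence × Detection:
  A: 5 × 10 × 3 = 150
  B: 9 × 2 × 10 = 180
  C: 3 × 3 × 8 = 72
  D: 5 × 2 × 9 = 90
  E: 5 × 3 × 8 = 120
  F: 7 × 4 × 9 = 252
  G: 7 × 9 × 2 = 126
Modes with RPN ≥ 118: A (150), B (180), E (120), F (252), G (126) → 5.

5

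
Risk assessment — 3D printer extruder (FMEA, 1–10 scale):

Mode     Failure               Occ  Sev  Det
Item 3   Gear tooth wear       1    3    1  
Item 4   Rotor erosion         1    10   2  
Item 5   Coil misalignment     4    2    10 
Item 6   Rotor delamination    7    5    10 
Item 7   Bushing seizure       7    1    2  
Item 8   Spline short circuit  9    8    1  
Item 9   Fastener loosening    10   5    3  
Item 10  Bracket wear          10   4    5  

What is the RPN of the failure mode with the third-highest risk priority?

150

RPN = Severity × Occurrence × Detection:
  Item 3: 3 × 1 × 1 = 3
  Item 4: 10 × 1 × 2 = 20
  Item 5: 2 × 4 × 10 = 80
  Item 6: 5 × 7 × 10 = 350
  Item 7: 1 × 7 × 2 = 14
  Item 8: 8 × 9 × 1 = 72
  Item 9: 5 × 10 × 3 = 150
  Item 10: 4 × 10 × 5 = 200
Sorted descending: 350, 200, 150, 80, 72, 20, 14, 3.
The third-highest RPN is 150 (Item 9).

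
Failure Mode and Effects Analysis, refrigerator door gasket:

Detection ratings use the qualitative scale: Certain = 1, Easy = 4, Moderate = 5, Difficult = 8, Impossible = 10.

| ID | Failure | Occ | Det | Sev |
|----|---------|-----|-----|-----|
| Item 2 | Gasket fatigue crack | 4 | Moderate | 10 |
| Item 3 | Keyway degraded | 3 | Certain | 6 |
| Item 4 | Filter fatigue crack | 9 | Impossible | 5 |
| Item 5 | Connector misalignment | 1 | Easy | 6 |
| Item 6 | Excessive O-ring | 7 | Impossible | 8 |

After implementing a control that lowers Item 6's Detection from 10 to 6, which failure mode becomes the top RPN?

RPN = Severity × Occurrence × Detection:
  Item 2: 10 × 4 × 5 = 200
  Item 3: 6 × 3 × 1 = 18
  Item 4: 5 × 9 × 10 = 450
  Item 5: 6 × 1 × 4 = 24
  Item 6: 8 × 7 × 10 = 560
After action: Item 6 → 8 × 7 × 6 = 336.
Revised RPNs: Item 4=450, Item 6=336, Item 2=200, Item 5=24, Item 3=18.
Highest is now Item 4 (450).

Item 4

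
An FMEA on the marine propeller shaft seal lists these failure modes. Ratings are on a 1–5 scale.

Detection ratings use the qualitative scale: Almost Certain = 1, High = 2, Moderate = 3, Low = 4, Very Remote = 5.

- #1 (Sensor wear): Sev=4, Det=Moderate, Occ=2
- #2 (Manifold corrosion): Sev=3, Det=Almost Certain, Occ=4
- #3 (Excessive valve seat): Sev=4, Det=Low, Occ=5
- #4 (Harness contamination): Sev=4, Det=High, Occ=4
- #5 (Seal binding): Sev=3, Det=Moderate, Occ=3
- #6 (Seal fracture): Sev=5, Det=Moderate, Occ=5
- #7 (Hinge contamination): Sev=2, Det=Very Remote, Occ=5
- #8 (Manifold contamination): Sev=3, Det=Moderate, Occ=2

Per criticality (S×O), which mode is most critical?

#6

Criticality = Severity × Occurrence:
  #1: 4 × 2 = 8
  #2: 3 × 4 = 12
  #3: 4 × 5 = 20
  #4: 4 × 4 = 16
  #5: 3 × 3 = 9
  #6: 5 × 5 = 25
  #7: 2 × 5 = 10
  #8: 3 × 2 = 6
Highest criticality is 25 → #6.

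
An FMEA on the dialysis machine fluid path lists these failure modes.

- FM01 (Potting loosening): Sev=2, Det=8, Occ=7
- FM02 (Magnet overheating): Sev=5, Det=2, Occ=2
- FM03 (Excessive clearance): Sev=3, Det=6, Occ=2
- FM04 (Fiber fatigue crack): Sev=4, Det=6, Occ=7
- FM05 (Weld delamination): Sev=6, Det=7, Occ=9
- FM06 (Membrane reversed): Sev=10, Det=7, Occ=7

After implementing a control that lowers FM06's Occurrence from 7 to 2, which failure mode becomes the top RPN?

FM05

RPN = Severity × Occurrence × Detection:
  FM01: 2 × 7 × 8 = 112
  FM02: 5 × 2 × 2 = 20
  FM03: 3 × 2 × 6 = 36
  FM04: 4 × 7 × 6 = 168
  FM05: 6 × 9 × 7 = 378
  FM06: 10 × 7 × 7 = 490
After action: FM06 → 10 × 2 × 7 = 140.
Revised RPNs: FM05=378, FM04=168, FM06=140, FM01=112, FM03=36, FM02=20.
Highest is now FM05 (378).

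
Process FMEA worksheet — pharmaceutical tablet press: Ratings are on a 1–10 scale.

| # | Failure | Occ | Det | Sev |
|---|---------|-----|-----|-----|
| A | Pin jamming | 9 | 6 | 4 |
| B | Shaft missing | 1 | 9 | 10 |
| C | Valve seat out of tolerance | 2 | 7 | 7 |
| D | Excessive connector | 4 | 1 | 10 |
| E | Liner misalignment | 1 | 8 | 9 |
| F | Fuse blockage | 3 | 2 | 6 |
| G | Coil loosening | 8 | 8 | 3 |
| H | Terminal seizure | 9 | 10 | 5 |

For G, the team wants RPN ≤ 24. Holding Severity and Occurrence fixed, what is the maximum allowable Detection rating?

1

G: S=3, O=8, D=8 → current RPN = 192.
Fixed product = 24. Need 24 × D ≤ 24, so D ≤ 24/24 = 1.00.
Maximum integer Detection rating = 1 (gives RPN 24; D=2 would give 48 > 24).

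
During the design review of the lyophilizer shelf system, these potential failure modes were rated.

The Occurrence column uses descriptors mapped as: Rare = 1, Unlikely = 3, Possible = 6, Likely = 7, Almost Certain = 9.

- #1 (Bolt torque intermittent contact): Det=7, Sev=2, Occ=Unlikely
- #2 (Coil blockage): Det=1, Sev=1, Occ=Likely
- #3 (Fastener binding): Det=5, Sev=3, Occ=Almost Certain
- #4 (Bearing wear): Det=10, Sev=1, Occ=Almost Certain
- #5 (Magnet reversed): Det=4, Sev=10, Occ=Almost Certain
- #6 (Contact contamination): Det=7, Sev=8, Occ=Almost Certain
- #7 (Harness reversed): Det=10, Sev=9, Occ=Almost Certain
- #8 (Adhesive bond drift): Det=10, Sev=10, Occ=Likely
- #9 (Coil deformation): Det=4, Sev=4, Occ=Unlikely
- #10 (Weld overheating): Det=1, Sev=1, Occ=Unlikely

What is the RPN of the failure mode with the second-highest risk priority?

RPN = Severity × Occurrence × Detection:
  #1: 2 × 3 × 7 = 42
  #2: 1 × 7 × 1 = 7
  #3: 3 × 9 × 5 = 135
  #4: 1 × 9 × 10 = 90
  #5: 10 × 9 × 4 = 360
  #6: 8 × 9 × 7 = 504
  #7: 9 × 9 × 10 = 810
  #8: 10 × 7 × 10 = 700
  #9: 4 × 3 × 4 = 48
  #10: 1 × 3 × 1 = 3
Sorted descending: 810, 700, 504, 360, 135, 90, 48, 42, 7, 3.
The second-highest RPN is 700 (#8).

700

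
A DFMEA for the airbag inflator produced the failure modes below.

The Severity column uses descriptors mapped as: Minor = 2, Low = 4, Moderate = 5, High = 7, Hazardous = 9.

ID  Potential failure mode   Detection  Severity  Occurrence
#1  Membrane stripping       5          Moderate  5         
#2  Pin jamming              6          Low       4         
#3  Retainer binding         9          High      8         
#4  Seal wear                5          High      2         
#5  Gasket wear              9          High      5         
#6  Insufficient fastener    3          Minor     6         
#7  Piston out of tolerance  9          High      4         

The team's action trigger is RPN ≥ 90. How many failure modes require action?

5

RPN = Severity × Occurrence × Detection:
  #1: 5 × 5 × 5 = 125
  #2: 4 × 4 × 6 = 96
  #3: 7 × 8 × 9 = 504
  #4: 7 × 2 × 5 = 70
  #5: 7 × 5 × 9 = 315
  #6: 2 × 6 × 3 = 36
  #7: 7 × 4 × 9 = 252
Modes with RPN ≥ 90: #1 (125), #2 (96), #3 (504), #5 (315), #7 (252) → 5.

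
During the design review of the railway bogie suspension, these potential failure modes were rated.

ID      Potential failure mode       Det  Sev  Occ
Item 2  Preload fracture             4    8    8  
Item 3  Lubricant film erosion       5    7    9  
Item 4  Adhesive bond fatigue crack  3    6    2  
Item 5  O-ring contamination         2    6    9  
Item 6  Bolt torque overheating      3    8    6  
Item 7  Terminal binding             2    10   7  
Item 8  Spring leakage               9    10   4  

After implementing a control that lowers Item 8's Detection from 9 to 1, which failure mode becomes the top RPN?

RPN = Severity × Occurrence × Detection:
  Item 2: 8 × 8 × 4 = 256
  Item 3: 7 × 9 × 5 = 315
  Item 4: 6 × 2 × 3 = 36
  Item 5: 6 × 9 × 2 = 108
  Item 6: 8 × 6 × 3 = 144
  Item 7: 10 × 7 × 2 = 140
  Item 8: 10 × 4 × 9 = 360
After action: Item 8 → 10 × 4 × 1 = 40.
Revised RPNs: Item 3=315, Item 2=256, Item 6=144, Item 7=140, Item 5=108, Item 8=40, Item 4=36.
Highest is now Item 3 (315).

Item 3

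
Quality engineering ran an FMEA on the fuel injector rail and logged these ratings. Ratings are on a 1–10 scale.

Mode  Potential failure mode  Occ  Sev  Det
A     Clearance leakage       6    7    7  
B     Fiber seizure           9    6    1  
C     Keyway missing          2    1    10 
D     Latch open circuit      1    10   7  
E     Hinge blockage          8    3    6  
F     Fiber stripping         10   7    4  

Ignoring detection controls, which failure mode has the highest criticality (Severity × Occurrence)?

Criticality = Severity × Occurrence:
  A: 7 × 6 = 42
  B: 6 × 9 = 54
  C: 1 × 2 = 2
  D: 10 × 1 = 10
  E: 3 × 8 = 24
  F: 7 × 10 = 70
Highest criticality is 70 → F.

F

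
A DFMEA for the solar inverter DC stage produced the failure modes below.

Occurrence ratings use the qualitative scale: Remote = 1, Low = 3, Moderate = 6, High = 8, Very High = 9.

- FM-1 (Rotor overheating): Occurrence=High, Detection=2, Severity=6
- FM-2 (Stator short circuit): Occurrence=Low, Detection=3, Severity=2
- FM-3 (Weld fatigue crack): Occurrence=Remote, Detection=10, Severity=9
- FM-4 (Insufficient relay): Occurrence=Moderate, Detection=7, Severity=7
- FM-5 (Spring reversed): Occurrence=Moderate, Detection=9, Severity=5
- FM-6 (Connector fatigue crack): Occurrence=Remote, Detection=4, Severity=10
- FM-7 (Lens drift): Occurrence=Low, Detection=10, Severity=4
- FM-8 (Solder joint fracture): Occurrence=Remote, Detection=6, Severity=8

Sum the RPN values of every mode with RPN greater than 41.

RPN = Severity × Occurrence × Detection:
  FM-1: 6 × 8 × 2 = 96
  FM-2: 2 × 3 × 3 = 18
  FM-3: 9 × 1 × 10 = 90
  FM-4: 7 × 6 × 7 = 294
  FM-5: 5 × 6 × 9 = 270
  FM-6: 10 × 1 × 4 = 40
  FM-7: 4 × 3 × 10 = 120
  FM-8: 8 × 1 × 6 = 48
RPN > 41: FM-1 (96), FM-3 (90), FM-4 (294), FM-5 (270), FM-7 (120), FM-8 (48).
Sum: 96 + 90 + 294 + 270 + 120 + 48 = 918.

918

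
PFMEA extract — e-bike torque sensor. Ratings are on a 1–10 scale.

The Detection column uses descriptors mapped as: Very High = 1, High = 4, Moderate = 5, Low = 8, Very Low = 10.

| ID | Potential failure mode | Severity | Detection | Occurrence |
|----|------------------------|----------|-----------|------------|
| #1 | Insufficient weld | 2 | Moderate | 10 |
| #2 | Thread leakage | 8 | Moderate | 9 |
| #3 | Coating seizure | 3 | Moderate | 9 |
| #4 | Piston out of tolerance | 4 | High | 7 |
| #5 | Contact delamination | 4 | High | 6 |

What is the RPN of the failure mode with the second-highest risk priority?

RPN = Severity × Occurrence × Detection:
  #1: 2 × 10 × 5 = 100
  #2: 8 × 9 × 5 = 360
  #3: 3 × 9 × 5 = 135
  #4: 4 × 7 × 4 = 112
  #5: 4 × 6 × 4 = 96
Sorted descending: 360, 135, 112, 100, 96.
The second-highest RPN is 135 (#3).

135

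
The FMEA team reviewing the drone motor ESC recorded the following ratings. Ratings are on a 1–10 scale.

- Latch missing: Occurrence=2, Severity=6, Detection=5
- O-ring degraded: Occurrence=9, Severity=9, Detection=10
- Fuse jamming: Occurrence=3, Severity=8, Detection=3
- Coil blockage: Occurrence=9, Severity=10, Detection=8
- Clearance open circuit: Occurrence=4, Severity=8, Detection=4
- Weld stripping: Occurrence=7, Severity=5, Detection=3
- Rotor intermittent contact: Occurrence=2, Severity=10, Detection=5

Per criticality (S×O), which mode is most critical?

Coil blockage

Criticality = Severity × Occurrence:
  Latch missing: 6 × 2 = 12
  O-ring degraded: 9 × 9 = 81
  Fuse jamming: 8 × 3 = 24
  Coil blockage: 10 × 9 = 90
  Clearance open circuit: 8 × 4 = 32
  Weld stripping: 5 × 7 = 35
  Rotor intermittent contact: 10 × 2 = 20
Highest criticality is 90 → Coil blockage.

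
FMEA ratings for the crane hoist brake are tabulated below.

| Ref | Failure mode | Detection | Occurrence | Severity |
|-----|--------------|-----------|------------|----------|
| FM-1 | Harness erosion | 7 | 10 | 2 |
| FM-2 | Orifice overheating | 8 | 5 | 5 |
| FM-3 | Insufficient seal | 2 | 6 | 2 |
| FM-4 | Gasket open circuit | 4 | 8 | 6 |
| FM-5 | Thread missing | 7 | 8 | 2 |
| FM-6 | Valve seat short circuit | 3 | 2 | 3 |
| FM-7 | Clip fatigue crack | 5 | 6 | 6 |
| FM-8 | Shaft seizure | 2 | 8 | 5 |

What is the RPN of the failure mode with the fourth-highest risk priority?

RPN = Severity × Occurrence × Detection:
  FM-1: 2 × 10 × 7 = 140
  FM-2: 5 × 5 × 8 = 200
  FM-3: 2 × 6 × 2 = 24
  FM-4: 6 × 8 × 4 = 192
  FM-5: 2 × 8 × 7 = 112
  FM-6: 3 × 2 × 3 = 18
  FM-7: 6 × 6 × 5 = 180
  FM-8: 5 × 8 × 2 = 80
Sorted descending: 200, 192, 180, 140, 112, 80, 24, 18.
The fourth-highest RPN is 140 (FM-1).

140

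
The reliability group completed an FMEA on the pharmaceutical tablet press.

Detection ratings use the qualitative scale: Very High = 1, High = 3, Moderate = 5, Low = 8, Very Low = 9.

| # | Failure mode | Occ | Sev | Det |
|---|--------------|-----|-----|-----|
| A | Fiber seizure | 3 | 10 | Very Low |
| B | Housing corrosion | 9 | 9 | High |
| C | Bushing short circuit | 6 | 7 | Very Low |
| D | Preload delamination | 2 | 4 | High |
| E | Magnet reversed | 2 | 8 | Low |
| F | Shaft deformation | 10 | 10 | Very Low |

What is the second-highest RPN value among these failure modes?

378

RPN = Severity × Occurrence × Detection:
  A: 10 × 3 × 9 = 270
  B: 9 × 9 × 3 = 243
  C: 7 × 6 × 9 = 378
  D: 4 × 2 × 3 = 24
  E: 8 × 2 × 8 = 128
  F: 10 × 10 × 9 = 900
Sorted descending: 900, 378, 270, 243, 128, 24.
The second-highest RPN is 378 (C).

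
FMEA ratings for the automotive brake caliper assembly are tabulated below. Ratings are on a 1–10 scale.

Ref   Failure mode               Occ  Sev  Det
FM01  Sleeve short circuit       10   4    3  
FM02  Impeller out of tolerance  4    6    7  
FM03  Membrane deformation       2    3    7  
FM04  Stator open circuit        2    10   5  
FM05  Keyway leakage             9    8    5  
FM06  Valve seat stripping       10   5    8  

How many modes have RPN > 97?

RPN = Severity × Occurrence × Detection:
  FM01: 4 × 10 × 3 = 120
  FM02: 6 × 4 × 7 = 168
  FM03: 3 × 2 × 7 = 42
  FM04: 10 × 2 × 5 = 100
  FM05: 8 × 9 × 5 = 360
  FM06: 5 × 10 × 8 = 400
Modes with RPN > 97: FM01 (120), FM02 (168), FM04 (100), FM05 (360), FM06 (400) → 5.

5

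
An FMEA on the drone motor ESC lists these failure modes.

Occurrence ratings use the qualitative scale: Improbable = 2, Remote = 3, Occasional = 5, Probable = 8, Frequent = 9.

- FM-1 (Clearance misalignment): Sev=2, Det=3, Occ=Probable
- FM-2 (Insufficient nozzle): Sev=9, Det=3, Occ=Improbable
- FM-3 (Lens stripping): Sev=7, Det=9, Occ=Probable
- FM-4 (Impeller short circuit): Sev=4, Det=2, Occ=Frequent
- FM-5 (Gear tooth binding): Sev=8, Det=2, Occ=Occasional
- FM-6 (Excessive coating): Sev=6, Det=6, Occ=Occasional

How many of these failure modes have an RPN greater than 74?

RPN = Severity × Occurrence × Detection:
  FM-1: 2 × 8 × 3 = 48
  FM-2: 9 × 2 × 3 = 54
  FM-3: 7 × 8 × 9 = 504
  FM-4: 4 × 9 × 2 = 72
  FM-5: 8 × 5 × 2 = 80
  FM-6: 6 × 5 × 6 = 180
Modes with RPN > 74: FM-3 (504), FM-5 (80), FM-6 (180) → 3.

3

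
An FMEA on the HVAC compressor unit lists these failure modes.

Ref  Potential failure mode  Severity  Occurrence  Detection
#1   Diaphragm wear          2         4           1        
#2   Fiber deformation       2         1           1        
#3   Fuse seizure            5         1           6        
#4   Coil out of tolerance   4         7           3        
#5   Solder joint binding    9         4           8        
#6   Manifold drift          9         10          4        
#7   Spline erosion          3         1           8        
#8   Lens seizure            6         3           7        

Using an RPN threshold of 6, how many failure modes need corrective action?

RPN = Severity × Occurrence × Detection:
  #1: 2 × 4 × 1 = 8
  #2: 2 × 1 × 1 = 2
  #3: 5 × 1 × 6 = 30
  #4: 4 × 7 × 3 = 84
  #5: 9 × 4 × 8 = 288
  #6: 9 × 10 × 4 = 360
  #7: 3 × 1 × 8 = 24
  #8: 6 × 3 × 7 = 126
Modes with RPN ≥ 6: #1 (8), #3 (30), #4 (84), #5 (288), #6 (360), #7 (24), #8 (126) → 7.

7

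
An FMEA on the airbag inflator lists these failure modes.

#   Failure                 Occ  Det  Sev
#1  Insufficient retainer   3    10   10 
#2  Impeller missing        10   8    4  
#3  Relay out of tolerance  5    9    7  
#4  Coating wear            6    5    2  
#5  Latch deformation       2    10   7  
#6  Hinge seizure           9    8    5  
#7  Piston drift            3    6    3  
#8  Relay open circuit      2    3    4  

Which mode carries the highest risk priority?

RPN = Severity × Occurrence × Detection:
  #1: 10 × 3 × 10 = 300
  #2: 4 × 10 × 8 = 320
  #3: 7 × 5 × 9 = 315
  #4: 2 × 6 × 5 = 60
  #5: 7 × 2 × 10 = 140
  #6: 5 × 9 × 8 = 360
  #7: 3 × 3 × 6 = 54
  #8: 4 × 2 × 3 = 24
Highest RPN is 360 → #6.

#6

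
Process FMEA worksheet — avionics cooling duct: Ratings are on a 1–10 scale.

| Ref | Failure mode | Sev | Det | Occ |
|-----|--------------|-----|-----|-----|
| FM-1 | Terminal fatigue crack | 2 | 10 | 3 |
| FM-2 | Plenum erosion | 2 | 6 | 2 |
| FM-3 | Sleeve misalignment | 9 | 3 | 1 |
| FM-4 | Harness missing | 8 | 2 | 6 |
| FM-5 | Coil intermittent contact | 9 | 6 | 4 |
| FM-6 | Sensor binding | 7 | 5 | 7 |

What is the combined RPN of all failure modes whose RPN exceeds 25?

RPN = Severity × Occurrence × Detection:
  FM-1: 2 × 3 × 10 = 60
  FM-2: 2 × 2 × 6 = 24
  FM-3: 9 × 1 × 3 = 27
  FM-4: 8 × 6 × 2 = 96
  FM-5: 9 × 4 × 6 = 216
  FM-6: 7 × 7 × 5 = 245
RPN > 25: FM-1 (60), FM-3 (27), FM-4 (96), FM-5 (216), FM-6 (245).
Sum: 60 + 27 + 96 + 216 + 245 = 644.

644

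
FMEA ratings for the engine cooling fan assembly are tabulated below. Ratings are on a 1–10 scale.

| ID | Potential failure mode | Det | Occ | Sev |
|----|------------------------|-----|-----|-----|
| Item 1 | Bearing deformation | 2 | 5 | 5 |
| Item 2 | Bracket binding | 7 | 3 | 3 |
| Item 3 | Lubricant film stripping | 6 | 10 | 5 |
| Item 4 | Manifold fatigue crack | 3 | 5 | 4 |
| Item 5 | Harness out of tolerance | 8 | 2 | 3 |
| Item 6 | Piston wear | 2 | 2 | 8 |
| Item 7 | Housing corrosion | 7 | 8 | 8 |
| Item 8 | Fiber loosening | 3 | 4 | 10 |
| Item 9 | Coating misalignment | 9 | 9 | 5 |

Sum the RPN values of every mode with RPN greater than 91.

RPN = Severity × Occurrence × Detection:
  Item 1: 5 × 5 × 2 = 50
  Item 2: 3 × 3 × 7 = 63
  Item 3: 5 × 10 × 6 = 300
  Item 4: 4 × 5 × 3 = 60
  Item 5: 3 × 2 × 8 = 48
  Item 6: 8 × 2 × 2 = 32
  Item 7: 8 × 8 × 7 = 448
  Item 8: 10 × 4 × 3 = 120
  Item 9: 5 × 9 × 9 = 405
RPN > 91: Item 3 (300), Item 7 (448), Item 8 (120), Item 9 (405).
Sum: 300 + 448 + 120 + 405 = 1273.

1273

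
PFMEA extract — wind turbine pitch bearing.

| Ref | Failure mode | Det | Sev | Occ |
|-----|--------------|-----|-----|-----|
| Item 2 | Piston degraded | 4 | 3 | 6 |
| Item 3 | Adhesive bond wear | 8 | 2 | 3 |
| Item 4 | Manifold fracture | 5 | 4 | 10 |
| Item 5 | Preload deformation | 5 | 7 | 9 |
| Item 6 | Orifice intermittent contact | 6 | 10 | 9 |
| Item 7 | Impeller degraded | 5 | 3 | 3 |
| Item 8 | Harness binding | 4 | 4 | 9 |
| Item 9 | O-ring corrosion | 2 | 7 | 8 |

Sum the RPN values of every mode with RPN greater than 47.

RPN = Severity × Occurrence × Detection:
  Item 2: 3 × 6 × 4 = 72
  Item 3: 2 × 3 × 8 = 48
  Item 4: 4 × 10 × 5 = 200
  Item 5: 7 × 9 × 5 = 315
  Item 6: 10 × 9 × 6 = 540
  Item 7: 3 × 3 × 5 = 45
  Item 8: 4 × 9 × 4 = 144
  Item 9: 7 × 8 × 2 = 112
RPN > 47: Item 2 (72), Item 3 (48), Item 4 (200), Item 5 (315), Item 6 (540), Item 8 (144), Item 9 (112).
Sum: 72 + 48 + 200 + 315 + 540 + 144 + 112 = 1431.

1431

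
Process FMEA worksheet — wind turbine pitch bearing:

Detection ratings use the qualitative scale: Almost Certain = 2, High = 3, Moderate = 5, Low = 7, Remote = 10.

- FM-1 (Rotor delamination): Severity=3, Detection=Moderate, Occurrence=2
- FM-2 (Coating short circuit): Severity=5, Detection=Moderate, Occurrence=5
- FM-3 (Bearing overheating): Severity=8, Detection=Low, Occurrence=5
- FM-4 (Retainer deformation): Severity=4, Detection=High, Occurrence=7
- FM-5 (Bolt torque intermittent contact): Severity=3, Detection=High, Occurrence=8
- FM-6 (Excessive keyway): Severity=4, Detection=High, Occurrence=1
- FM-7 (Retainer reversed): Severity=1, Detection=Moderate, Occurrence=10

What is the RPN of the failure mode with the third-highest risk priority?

RPN = Severity × Occurrence × Detection:
  FM-1: 3 × 2 × 5 = 30
  FM-2: 5 × 5 × 5 = 125
  FM-3: 8 × 5 × 7 = 280
  FM-4: 4 × 7 × 3 = 84
  FM-5: 3 × 8 × 3 = 72
  FM-6: 4 × 1 × 3 = 12
  FM-7: 1 × 10 × 5 = 50
Sorted descending: 280, 125, 84, 72, 50, 30, 12.
The third-highest RPN is 84 (FM-4).

84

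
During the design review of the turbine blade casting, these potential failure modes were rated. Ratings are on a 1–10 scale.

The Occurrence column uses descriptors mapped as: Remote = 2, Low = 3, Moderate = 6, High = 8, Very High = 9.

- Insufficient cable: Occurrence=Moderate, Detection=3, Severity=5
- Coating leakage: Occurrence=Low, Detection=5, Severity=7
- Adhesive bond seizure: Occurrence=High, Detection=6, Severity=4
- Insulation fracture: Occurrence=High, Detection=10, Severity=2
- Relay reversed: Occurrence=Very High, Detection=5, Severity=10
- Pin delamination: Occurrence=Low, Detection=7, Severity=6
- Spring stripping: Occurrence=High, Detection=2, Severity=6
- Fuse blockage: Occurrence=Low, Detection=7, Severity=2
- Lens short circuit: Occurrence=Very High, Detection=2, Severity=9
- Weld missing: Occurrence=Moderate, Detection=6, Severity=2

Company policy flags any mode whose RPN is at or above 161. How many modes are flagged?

RPN = Severity × Occurrence × Detection:
  Insufficient cable: 5 × 6 × 3 = 90
  Coating leakage: 7 × 3 × 5 = 105
  Adhesive bond seizure: 4 × 8 × 6 = 192
  Insulation fracture: 2 × 8 × 10 = 160
  Relay reversed: 10 × 9 × 5 = 450
  Pin delamination: 6 × 3 × 7 = 126
  Spring stripping: 6 × 8 × 2 = 96
  Fuse blockage: 2 × 3 × 7 = 42
  Lens short circuit: 9 × 9 × 2 = 162
  Weld missing: 2 × 6 × 6 = 72
Modes with RPN ≥ 161: Adhesive bond seizure (192), Relay reversed (450), Lens short circuit (162) → 3.

3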